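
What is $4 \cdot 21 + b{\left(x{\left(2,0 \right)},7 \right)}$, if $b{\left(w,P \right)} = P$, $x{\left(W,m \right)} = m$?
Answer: $91$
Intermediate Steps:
$4 \cdot 21 + b{\left(x{\left(2,0 \right)},7 \right)} = 4 \cdot 21 + 7 = 84 + 7 = 91$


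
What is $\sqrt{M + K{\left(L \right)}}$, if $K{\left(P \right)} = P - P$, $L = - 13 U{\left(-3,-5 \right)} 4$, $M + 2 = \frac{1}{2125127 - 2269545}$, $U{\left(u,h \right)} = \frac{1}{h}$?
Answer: $\frac{3 i \sqrt{4634806874}}{144418} \approx 1.4142 i$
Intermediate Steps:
$M = - \frac{288837}{144418}$ ($M = -2 + \frac{1}{2125127 - 2269545} = -2 + \frac{1}{-144418} = -2 - \frac{1}{144418} = - \frac{288837}{144418} \approx -2.0$)
$L = \frac{52}{5}$ ($L = - \frac{13}{-5} \cdot 4 = \left(-13\right) \left(- \frac{1}{5}\right) 4 = \frac{13}{5} \cdot 4 = \frac{52}{5} \approx 10.4$)
$K{\left(P \right)} = 0$
$\sqrt{M + K{\left(L \right)}} = \sqrt{- \frac{288837}{144418} + 0} = \sqrt{- \frac{288837}{144418}} = \frac{3 i \sqrt{4634806874}}{144418}$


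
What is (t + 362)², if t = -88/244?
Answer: 486643600/3721 ≈ 1.3078e+5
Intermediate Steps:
t = -22/61 (t = -88*1/244 = -22/61 ≈ -0.36066)
(t + 362)² = (-22/61 + 362)² = (22060/61)² = 486643600/3721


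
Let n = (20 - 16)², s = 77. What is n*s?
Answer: 1232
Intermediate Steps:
n = 16 (n = 4² = 16)
n*s = 16*77 = 1232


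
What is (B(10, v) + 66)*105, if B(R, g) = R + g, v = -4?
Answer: 7560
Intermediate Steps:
(B(10, v) + 66)*105 = ((10 - 4) + 66)*105 = (6 + 66)*105 = 72*105 = 7560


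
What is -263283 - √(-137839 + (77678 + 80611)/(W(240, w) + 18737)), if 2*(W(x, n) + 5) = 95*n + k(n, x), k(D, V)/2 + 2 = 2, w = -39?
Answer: -263283 - I*√144242696913/1023 ≈ -2.6328e+5 - 371.25*I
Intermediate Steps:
k(D, V) = 0 (k(D, V) = -4 + 2*2 = -4 + 4 = 0)
W(x, n) = -5 + 95*n/2 (W(x, n) = -5 + (95*n + 0)/2 = -5 + (95*n)/2 = -5 + 95*n/2)
-263283 - √(-137839 + (77678 + 80611)/(W(240, w) + 18737)) = -263283 - √(-137839 + (77678 + 80611)/((-5 + (95/2)*(-39)) + 18737)) = -263283 - √(-137839 + 158289/((-5 - 3705/2) + 18737)) = -263283 - √(-137839 + 158289/(-3715/2 + 18737)) = -263283 - √(-137839 + 158289/(33759/2)) = -263283 - √(-137839 + 158289*(2/33759)) = -263283 - √(-137839 + 105526/11253) = -263283 - √(-1550996741/11253) = -263283 - I*√144242696913/1023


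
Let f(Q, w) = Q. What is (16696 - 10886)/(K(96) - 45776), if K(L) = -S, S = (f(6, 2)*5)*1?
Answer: -2905/22903 ≈ -0.12684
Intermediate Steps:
S = 30 (S = (6*5)*1 = 30*1 = 30)
K(L) = -30 (K(L) = -1*30 = -30)
(16696 - 10886)/(K(96) - 45776) = (16696 - 10886)/(-30 - 45776) = 5810/(-45806) = 5810*(-1/45806) = -2905/22903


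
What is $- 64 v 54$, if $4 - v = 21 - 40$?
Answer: $-79488$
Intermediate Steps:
$v = 23$ ($v = 4 - \left(21 - 40\right) = 4 - -19 = 4 + 19 = 23$)
$- 64 v 54 = \left(-64\right) 23 \cdot 54 = \left(-1472\right) 54 = -79488$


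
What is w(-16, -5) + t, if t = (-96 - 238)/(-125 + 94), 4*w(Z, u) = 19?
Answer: 1925/124 ≈ 15.524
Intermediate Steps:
w(Z, u) = 19/4 (w(Z, u) = (¼)*19 = 19/4)
t = 334/31 (t = -334/(-31) = -334*(-1/31) = 334/31 ≈ 10.774)
w(-16, -5) + t = 19/4 + 334/31 = 1925/124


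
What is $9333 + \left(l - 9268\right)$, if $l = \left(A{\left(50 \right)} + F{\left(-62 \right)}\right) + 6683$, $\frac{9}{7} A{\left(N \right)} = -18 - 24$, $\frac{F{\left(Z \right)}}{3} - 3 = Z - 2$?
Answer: $\frac{19597}{3} \approx 6532.3$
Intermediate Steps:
$F{\left(Z \right)} = 3 + 3 Z$ ($F{\left(Z \right)} = 9 + 3 \left(Z - 2\right) = 9 + 3 \left(-2 + Z\right) = 9 + \left(-6 + 3 Z\right) = 3 + 3 Z$)
$A{\left(N \right)} = - \frac{98}{3}$ ($A{\left(N \right)} = \frac{7 \left(-18 - 24\right)}{9} = \frac{7}{9} \left(-42\right) = - \frac{98}{3}$)
$l = \frac{19402}{3}$ ($l = \left(- \frac{98}{3} + \left(3 + 3 \left(-62\right)\right)\right) + 6683 = \left(- \frac{98}{3} + \left(3 - 186\right)\right) + 6683 = \left(- \frac{98}{3} - 183\right) + 6683 = - \frac{647}{3} + 6683 = \frac{19402}{3} \approx 6467.3$)
$9333 + \left(l - 9268\right) = 9333 + \left(\frac{19402}{3} - 9268\right) = 9333 - \frac{8402}{3} = \frac{19597}{3}$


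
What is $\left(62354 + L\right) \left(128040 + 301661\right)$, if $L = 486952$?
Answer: $236037337506$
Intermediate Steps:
$\left(62354 + L\right) \left(128040 + 301661\right) = \left(62354 + 486952\right) \left(128040 + 301661\right) = 549306 \cdot 429701 = 236037337506$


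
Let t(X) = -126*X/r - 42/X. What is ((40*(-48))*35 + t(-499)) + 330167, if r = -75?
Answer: 3270056333/12475 ≈ 2.6213e+5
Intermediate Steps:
t(X) = -42/X + 42*X/25 (t(X) = -126*(-X/75) - 42/X = -(-42)*X/25 - 42/X = 42*X/25 - 42/X = -42/X + 42*X/25)
((40*(-48))*35 + t(-499)) + 330167 = ((40*(-48))*35 + (-42/(-499) + (42/25)*(-499))) + 330167 = (-1920*35 + (-42*(-1/499) - 20958/25)) + 330167 = (-67200 + (42/499 - 20958/25)) + 330167 = (-67200 - 10456992/12475) + 330167 = -848776992/12475 + 330167 = 3270056333/12475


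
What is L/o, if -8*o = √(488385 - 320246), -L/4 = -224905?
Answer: -7196960*√168139/168139 ≈ -17552.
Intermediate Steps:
L = 899620 (L = -4*(-224905) = 899620)
o = -√168139/8 (o = -√(488385 - 320246)/8 = -√168139/8 ≈ -51.256)
L/o = 899620/((-√168139/8)) = 899620*(-8*√168139/168139) = -7196960*√168139/168139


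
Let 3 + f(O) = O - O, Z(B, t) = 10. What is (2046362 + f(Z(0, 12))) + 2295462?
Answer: 4341821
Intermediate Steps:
f(O) = -3 (f(O) = -3 + (O - O) = -3 + 0 = -3)
(2046362 + f(Z(0, 12))) + 2295462 = (2046362 - 3) + 2295462 = 2046359 + 2295462 = 4341821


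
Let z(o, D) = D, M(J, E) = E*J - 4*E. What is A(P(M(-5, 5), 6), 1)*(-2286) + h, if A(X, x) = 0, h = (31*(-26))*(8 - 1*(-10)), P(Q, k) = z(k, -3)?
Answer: -14508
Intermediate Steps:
M(J, E) = -4*E + E*J
P(Q, k) = -3
h = -14508 (h = -806*(8 + 10) = -806*18 = -14508)
A(P(M(-5, 5), 6), 1)*(-2286) + h = 0*(-2286) - 14508 = 0 - 14508 = -14508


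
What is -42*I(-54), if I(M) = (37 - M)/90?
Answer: -637/15 ≈ -42.467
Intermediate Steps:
I(M) = 37/90 - M/90 (I(M) = (37 - M)*(1/90) = 37/90 - M/90)
-42*I(-54) = -42*(37/90 - 1/90*(-54)) = -42*(37/90 + ⅗) = -42*91/90 = -637/15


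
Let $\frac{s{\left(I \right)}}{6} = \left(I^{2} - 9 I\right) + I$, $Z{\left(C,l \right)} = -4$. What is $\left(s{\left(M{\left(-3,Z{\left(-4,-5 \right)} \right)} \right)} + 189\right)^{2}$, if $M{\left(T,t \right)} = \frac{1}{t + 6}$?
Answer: $\frac{110889}{4} \approx 27722.0$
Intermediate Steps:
$M{\left(T,t \right)} = \frac{1}{6 + t}$
$s{\left(I \right)} = - 48 I + 6 I^{2}$ ($s{\left(I \right)} = 6 \left(\left(I^{2} - 9 I\right) + I\right) = 6 \left(I^{2} - 8 I\right) = - 48 I + 6 I^{2}$)
$\left(s{\left(M{\left(-3,Z{\left(-4,-5 \right)} \right)} \right)} + 189\right)^{2} = \left(\frac{6 \left(-8 + \frac{1}{6 - 4}\right)}{6 - 4} + 189\right)^{2} = \left(\frac{6 \left(-8 + \frac{1}{2}\right)}{2} + 189\right)^{2} = \left(6 \cdot \frac{1}{2} \left(-8 + \frac{1}{2}\right) + 189\right)^{2} = \left(6 \cdot \frac{1}{2} \left(- \frac{15}{2}\right) + 189\right)^{2} = \left(- \frac{45}{2} + 189\right)^{2} = \left(\frac{333}{2}\right)^{2} = \frac{110889}{4}$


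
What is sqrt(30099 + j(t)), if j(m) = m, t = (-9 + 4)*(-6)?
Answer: 11*sqrt(249) ≈ 173.58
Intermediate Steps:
t = 30 (t = -5*(-6) = 30)
sqrt(30099 + j(t)) = sqrt(30099 + 30) = sqrt(30129) = 11*sqrt(249)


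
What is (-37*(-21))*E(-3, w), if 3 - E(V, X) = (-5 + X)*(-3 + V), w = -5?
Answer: -44289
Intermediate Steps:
E(V, X) = 3 - (-5 + X)*(-3 + V)
(-37*(-21))*E(-3, w) = (-37*(-21))*(-12 + 3*(-5) + 5*(-3) - 1*(-3)*(-5)) = 777*(-12 - 15 - 15 - 15) = 777*(-57) = -44289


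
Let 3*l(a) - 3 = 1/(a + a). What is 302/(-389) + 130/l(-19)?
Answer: 5730854/43957 ≈ 130.37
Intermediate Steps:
l(a) = 1 + 1/(6*a) (l(a) = 1 + 1/(3*(a + a)) = 1 + 1/(3*((2*a))) = 1 + (1/(2*a))/3 = 1 + 1/(6*a))
302/(-389) + 130/l(-19) = 302/(-389) + 130/(((⅙ - 19)/(-19))) = 302*(-1/389) + 130/((-1/19*(-113/6))) = -302/389 + 130/(113/114) = -302/389 + 130*(114/113) = -302/389 + 14820/113 = 5730854/43957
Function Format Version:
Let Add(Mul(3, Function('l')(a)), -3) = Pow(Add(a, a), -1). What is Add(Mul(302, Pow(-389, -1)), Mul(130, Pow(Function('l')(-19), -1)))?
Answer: Rational(5730854, 43957) ≈ 130.37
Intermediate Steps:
Function('l')(a) = Add(1, Mul(Rational(1, 6), Pow(a, -1))) (Function('l')(a) = Add(1, Mul(Rational(1, 3), Pow(Add(a, a), -1))) = Add(1, Mul(Rational(1, 3), Pow(Mul(2, a), -1))) = Add(1, Mul(Rational(1, 3), Mul(Rational(1, 2), Pow(a, -1)))) = Add(1, Mul(Rational(1, 6), Pow(a, -1))))
Add(Mul(302, Pow(-389, -1)), Mul(130, Pow(Function('l')(-19), -1))) = Add(Mul(302, Pow(-389, -1)), Mul(130, Pow(Mul(Pow(-19, -1), Add(Rational(1, 6), -19)), -1))) = Add(Mul(302, Rational(-1, 389)), Mul(130, Pow(Mul(Rational(-1, 19), Rational(-113, 6)), -1))) = Add(Rational(-302, 389), Mul(130, Pow(Rational(113, 114), -1))) = Add(Rational(-302, 389), Mul(130, Rational(114, 113))) = Add(Rational(-302, 389), Rational(14820, 113)) = Rational(5730854, 43957)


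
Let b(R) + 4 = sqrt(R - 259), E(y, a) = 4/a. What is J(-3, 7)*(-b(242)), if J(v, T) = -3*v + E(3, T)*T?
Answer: 52 - 13*I*sqrt(17) ≈ 52.0 - 53.6*I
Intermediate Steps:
b(R) = -4 + sqrt(-259 + R) (b(R) = -4 + sqrt(R - 259) = -4 + sqrt(-259 + R))
J(v, T) = 4 - 3*v (J(v, T) = -3*v + (4/T)*T = -3*v + 4 = 4 - 3*v)
J(-3, 7)*(-b(242)) = (4 - 3*(-3))*(-(-4 + sqrt(-259 + 242))) = (4 + 9)*(-(-4 + sqrt(-17))) = 13*(-(-4 + I*sqrt(17))) = 13*(4 - I*sqrt(17)) = 52 - 13*I*sqrt(17)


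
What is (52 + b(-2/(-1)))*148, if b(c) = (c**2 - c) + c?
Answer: 8288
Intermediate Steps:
b(c) = c**2
(52 + b(-2/(-1)))*148 = (52 + (-2/(-1))**2)*148 = (52 + (-2*(-1))**2)*148 = (52 + 2**2)*148 = (52 + 4)*148 = 56*148 = 8288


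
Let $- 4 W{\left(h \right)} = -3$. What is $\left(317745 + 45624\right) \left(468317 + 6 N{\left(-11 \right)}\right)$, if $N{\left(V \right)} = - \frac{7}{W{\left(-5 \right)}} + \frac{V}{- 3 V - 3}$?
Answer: $\frac{850753659486}{5} \approx 1.7015 \cdot 10^{11}$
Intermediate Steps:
$W{\left(h \right)} = \frac{3}{4}$ ($W{\left(h \right)} = \left(- \frac{1}{4}\right) \left(-3\right) = \frac{3}{4}$)
$N{\left(V \right)} = - \frac{28}{3} + \frac{V}{-3 - 3 V}$ ($N{\left(V \right)} = - \frac{7}{\frac{3}{4}} + \frac{V}{- 3 V - 3} = \left(-7\right) \frac{4}{3} + \frac{V}{-3 - 3 V} = - \frac{28}{3} + \frac{V}{-3 - 3 V}$)
$\left(317745 + 45624\right) \left(468317 + 6 N{\left(-11 \right)}\right) = \left(317745 + 45624\right) \left(468317 + 6 \frac{-28 - -319}{3 \left(1 - 11\right)}\right) = 363369 \left(468317 + 6 \frac{-28 + 319}{3 \left(-10\right)}\right) = 363369 \left(468317 + 6 \cdot \frac{1}{3} \left(- \frac{1}{10}\right) 291\right) = 363369 \left(468317 + 6 \left(- \frac{97}{10}\right)\right) = 363369 \left(468317 - \frac{291}{5}\right) = 363369 \cdot \frac{2341294}{5} = \frac{850753659486}{5}$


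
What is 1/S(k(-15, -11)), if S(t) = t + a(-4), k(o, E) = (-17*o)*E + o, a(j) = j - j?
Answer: -1/2820 ≈ -0.00035461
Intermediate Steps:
a(j) = 0
k(o, E) = o - 17*E*o (k(o, E) = -17*E*o + o = o - 17*E*o)
S(t) = t (S(t) = t + 0 = t)
1/S(k(-15, -11)) = 1/(-15*(1 - 17*(-11))) = 1/(-15*(1 + 187)) = 1/(-15*188) = 1/(-2820) = -1/2820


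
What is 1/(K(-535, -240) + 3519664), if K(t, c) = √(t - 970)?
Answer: 3519664/12388034674401 - I*√1505/12388034674401 ≈ 2.8412e-7 - 3.1316e-12*I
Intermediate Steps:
K(t, c) = √(-970 + t)
1/(K(-535, -240) + 3519664) = 1/(√(-970 - 535) + 3519664) = 1/(√(-1505) + 3519664) = 1/(I*√1505 + 3519664) = 1/(3519664 + I*√1505)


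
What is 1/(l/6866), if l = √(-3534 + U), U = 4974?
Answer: 3433*√10/60 ≈ 180.94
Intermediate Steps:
l = 12*√10 (l = √(-3534 + 4974) = √1440 = 12*√10 ≈ 37.947)
1/(l/6866) = 1/((12*√10)/6866) = 1/((12*√10)*(1/6866)) = 1/(6*√10/3433) = 3433*√10/60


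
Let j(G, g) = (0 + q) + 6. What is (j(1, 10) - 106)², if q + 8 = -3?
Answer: 12321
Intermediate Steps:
q = -11 (q = -8 - 3 = -11)
j(G, g) = -5 (j(G, g) = (0 - 11) + 6 = -11 + 6 = -5)
(j(1, 10) - 106)² = (-5 - 106)² = (-111)² = 12321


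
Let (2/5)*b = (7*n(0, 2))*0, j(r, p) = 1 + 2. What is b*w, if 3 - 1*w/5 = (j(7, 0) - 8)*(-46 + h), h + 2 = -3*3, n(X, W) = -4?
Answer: 0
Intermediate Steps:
j(r, p) = 3
h = -11 (h = -2 - 3*3 = -2 - 9 = -11)
w = -1410 (w = 15 - 5*(3 - 8)*(-46 - 11) = 15 - (-25)*(-57) = 15 - 5*285 = 15 - 1425 = -1410)
b = 0 (b = 5*((7*(-4))*0)/2 = 5*(-28*0)/2 = (5/2)*0 = 0)
b*w = 0*(-1410) = 0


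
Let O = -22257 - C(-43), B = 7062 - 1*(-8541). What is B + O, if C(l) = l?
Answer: -6611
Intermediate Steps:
B = 15603 (B = 7062 + 8541 = 15603)
O = -22214 (O = -22257 - 1*(-43) = -22257 + 43 = -22214)
B + O = 15603 - 22214 = -6611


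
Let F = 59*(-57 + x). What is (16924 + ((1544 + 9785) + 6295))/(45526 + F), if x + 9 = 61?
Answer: 11516/15077 ≈ 0.76381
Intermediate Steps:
x = 52 (x = -9 + 61 = 52)
F = -295 (F = 59*(-57 + 52) = 59*(-5) = -295)
(16924 + ((1544 + 9785) + 6295))/(45526 + F) = (16924 + ((1544 + 9785) + 6295))/(45526 - 295) = (16924 + (11329 + 6295))/45231 = (16924 + 17624)*(1/45231) = 34548*(1/45231) = 11516/15077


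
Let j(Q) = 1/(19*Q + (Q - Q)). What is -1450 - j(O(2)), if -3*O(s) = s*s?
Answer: -110197/76 ≈ -1450.0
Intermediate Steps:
O(s) = -s²/3 (O(s) = -s*s/3 = -s²/3)
j(Q) = 1/(19*Q) (j(Q) = 1/(19*Q + 0) = 1/(19*Q))
-1450 - j(O(2)) = -1450 - 1/(19*((-⅓*2²))) = -1450 - 1/(19*((-⅓*4))) = -1450 - 1/(19*(-4/3)) = -1450 - (-3)/(19*4) = -1450 - 1*(-3/76) = -1450 + 3/76 = -110197/76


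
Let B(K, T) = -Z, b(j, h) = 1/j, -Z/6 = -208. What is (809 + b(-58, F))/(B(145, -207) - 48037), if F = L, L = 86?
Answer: -46921/2858530 ≈ -0.016414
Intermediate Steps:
F = 86
Z = 1248 (Z = -6*(-208) = 1248)
B(K, T) = -1248 (B(K, T) = -1*1248 = -1248)
(809 + b(-58, F))/(B(145, -207) - 48037) = (809 + 1/(-58))/(-1248 - 48037) = (809 - 1/58)/(-49285) = (46921/58)*(-1/49285) = -46921/2858530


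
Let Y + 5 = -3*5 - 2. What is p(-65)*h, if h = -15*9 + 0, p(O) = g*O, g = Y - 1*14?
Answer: -315900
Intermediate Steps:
Y = -22 (Y = -5 + (-3*5 - 2) = -5 + (-15 - 2) = -5 - 17 = -22)
g = -36 (g = -22 - 1*14 = -22 - 14 = -36)
p(O) = -36*O
h = -135 (h = -135 + 0 = -135)
p(-65)*h = -36*(-65)*(-135) = 2340*(-135) = -315900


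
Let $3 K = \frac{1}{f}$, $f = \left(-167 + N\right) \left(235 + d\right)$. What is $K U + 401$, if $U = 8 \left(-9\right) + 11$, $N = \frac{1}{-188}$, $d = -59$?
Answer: $\frac{1661908871}{4144404} \approx 401.0$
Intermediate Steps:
$N = - \frac{1}{188} \approx -0.0053191$
$f = - \frac{1381468}{47}$ ($f = \left(-167 - \frac{1}{188}\right) \left(235 - 59\right) = \left(- \frac{31397}{188}\right) 176 = - \frac{1381468}{47} \approx -29393.0$)
$U = -61$ ($U = -72 + 11 = -61$)
$K = - \frac{47}{4144404}$ ($K = \frac{1}{3 \left(- \frac{1381468}{47}\right)} = \frac{1}{3} \left(- \frac{47}{1381468}\right) = - \frac{47}{4144404} \approx -1.1341 \cdot 10^{-5}$)
$K U + 401 = \left(- \frac{47}{4144404}\right) \left(-61\right) + 401 = \frac{2867}{4144404} + 401 = \frac{1661908871}{4144404}$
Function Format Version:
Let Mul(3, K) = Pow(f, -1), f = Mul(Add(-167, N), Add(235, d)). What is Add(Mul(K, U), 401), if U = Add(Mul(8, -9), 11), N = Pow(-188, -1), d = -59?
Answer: Rational(1661908871, 4144404) ≈ 401.00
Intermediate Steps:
N = Rational(-1, 188) ≈ -0.0053191
f = Rational(-1381468, 47) (f = Mul(Add(-167, Rational(-1, 188)), Add(235, -59)) = Mul(Rational(-31397, 188), 176) = Rational(-1381468, 47) ≈ -29393.)
U = -61 (U = Add(-72, 11) = -61)
K = Rational(-47, 4144404) (K = Mul(Rational(1, 3), Pow(Rational(-1381468, 47), -1)) = Mul(Rational(1, 3), Rational(-47, 1381468)) = Rational(-47, 4144404) ≈ -1.1341e-5)
Add(Mul(K, U), 401) = Add(Mul(Rational(-47, 4144404), -61), 401) = Add(Rational(2867, 4144404), 401) = Rational(1661908871, 4144404)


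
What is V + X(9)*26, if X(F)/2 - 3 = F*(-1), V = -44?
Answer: -356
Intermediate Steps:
X(F) = 6 - 2*F (X(F) = 6 + 2*(F*(-1)) = 6 + 2*(-F) = 6 - 2*F)
V + X(9)*26 = -44 + (6 - 2*9)*26 = -44 + (6 - 18)*26 = -44 - 12*26 = -44 - 312 = -356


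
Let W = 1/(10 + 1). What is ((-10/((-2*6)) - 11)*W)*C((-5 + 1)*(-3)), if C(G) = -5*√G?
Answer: 305*√3/33 ≈ 16.008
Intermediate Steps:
W = 1/11 ≈ 0.090909
((-10/((-2*6)) - 11)*W)*C((-5 + 1)*(-3)) = ((-10/((-2*6)) - 11)*(1/11))*(-5*2*√3) = ((-10/(-12) - 11)*(1/11))*(-5*2*√3) = ((-10*(-1/12) - 11)*(1/11))*(-10*√3) = ((⅚ - 11)*(1/11))*(-10*√3) = (-61/6*1/11)*(-10*√3) = -(-305)*√3/33 = 305*√3/33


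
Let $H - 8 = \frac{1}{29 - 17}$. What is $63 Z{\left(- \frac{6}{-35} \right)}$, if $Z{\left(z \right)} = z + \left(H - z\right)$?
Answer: $\frac{2037}{4} \approx 509.25$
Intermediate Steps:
$H = \frac{97}{12}$ ($H = 8 + \frac{1}{29 - 17} = 8 + \frac{1}{12} = \frac{97}{12} \approx 8.0833$)
$Z{\left(z \right)} = \frac{97}{12}$ ($Z{\left(z \right)} = z - \left(- \frac{97}{12} + z\right) = \frac{97}{12}$)
$63 Z{\left(- \frac{6}{-35} \right)} = 63 \cdot \frac{97}{12} = \frac{2037}{4}$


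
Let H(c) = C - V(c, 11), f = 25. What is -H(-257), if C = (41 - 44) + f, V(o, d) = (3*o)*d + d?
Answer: -8492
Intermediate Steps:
V(o, d) = d + 3*d*o (V(o, d) = 3*d*o + d = d + 3*d*o)
C = 22 (C = (41 - 44) + 25 = -3 + 25 = 22)
H(c) = 11 - 33*c (H(c) = 22 - 11*(1 + 3*c) = 22 - (11 + 33*c) = 22 + (-11 - 33*c) = 11 - 33*c)
-H(-257) = -(11 - 33*(-257)) = -(11 + 8481) = -1*8492 = -8492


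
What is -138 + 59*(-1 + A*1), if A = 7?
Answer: 216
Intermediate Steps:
-138 + 59*(-1 + A*1) = -138 + 59*(-1 + 7*1) = -138 + 59*(-1 + 7) = -138 + 59*6 = -138 + 354 = 216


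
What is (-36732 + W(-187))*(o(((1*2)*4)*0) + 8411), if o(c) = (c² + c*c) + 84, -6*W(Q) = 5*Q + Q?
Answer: -310449775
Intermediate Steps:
W(Q) = -Q (W(Q) = -(5*Q + Q)/6 = -Q)
o(c) = 84 + 2*c² (o(c) = (c² + c²) + 84 = 2*c² + 84 = 84 + 2*c²)
(-36732 + W(-187))*(o(((1*2)*4)*0) + 8411) = (-36732 - 1*(-187))*((84 + 2*(((1*2)*4)*0)²) + 8411) = (-36732 + 187)*((84 + 2*((2*4)*0)²) + 8411) = -36545*((84 + 2*(8*0)²) + 8411) = -36545*((84 + 2*0²) + 8411) = -36545*((84 + 2*0) + 8411) = -36545*((84 + 0) + 8411) = -36545*(84 + 8411) = -36545*8495 = -310449775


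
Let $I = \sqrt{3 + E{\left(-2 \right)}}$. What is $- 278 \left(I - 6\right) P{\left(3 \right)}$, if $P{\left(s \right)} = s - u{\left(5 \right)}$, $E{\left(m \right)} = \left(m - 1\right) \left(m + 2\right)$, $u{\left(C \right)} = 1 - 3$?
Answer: $8340 - 1390 \sqrt{3} \approx 5932.5$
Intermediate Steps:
$u{\left(C \right)} = -2$
$E{\left(m \right)} = \left(-1 + m\right) \left(2 + m\right)$
$I = \sqrt{3}$ ($I = \sqrt{3 - \left(4 - 4\right)} = \sqrt{3 - 0} = \sqrt{3 + 0} = \sqrt{3} \approx 1.732$)
$P{\left(s \right)} = 2 + s$ ($P{\left(s \right)} = s - -2 = s + 2 = 2 + s$)
$- 278 \left(I - 6\right) P{\left(3 \right)} = - 278 \left(\sqrt{3} - 6\right) \left(2 + 3\right) = - 278 \left(-6 + \sqrt{3}\right) 5 = - 278 \left(-30 + 5 \sqrt{3}\right) = 8340 - 1390 \sqrt{3}$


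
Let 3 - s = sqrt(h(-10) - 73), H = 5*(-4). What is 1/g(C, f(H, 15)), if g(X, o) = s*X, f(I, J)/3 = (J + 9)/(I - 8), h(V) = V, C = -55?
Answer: -3/5060 - I*sqrt(83)/5060 ≈ -0.00059289 - 0.0018005*I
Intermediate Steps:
H = -20
f(I, J) = 3*(9 + J)/(-8 + I) (f(I, J) = 3*((J + 9)/(I - 8)) = 3*((9 + J)/(-8 + I)) = 3*(9 + J)/(-8 + I))
s = 3 - I*sqrt(83) (s = 3 - sqrt(-10 - 73) = 3 - sqrt(-83) = 3 - I*sqrt(83) ≈ 3.0 - 9.1104*I)
g(X, o) = X*(3 - I*sqrt(83)) (g(X, o) = (3 - I*sqrt(83))*X = X*(3 - I*sqrt(83)))
1/g(C, f(H, 15)) = 1/(-55*(3 - I*sqrt(83))) = 1/(-165 + 55*I*sqrt(83))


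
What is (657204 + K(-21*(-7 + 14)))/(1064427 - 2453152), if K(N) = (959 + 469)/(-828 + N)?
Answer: -213590824/451335625 ≈ -0.47324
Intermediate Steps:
K(N) = 1428/(-828 + N)
(657204 + K(-21*(-7 + 14)))/(1064427 - 2453152) = (657204 + 1428/(-828 - 21*(-7 + 14)))/(1064427 - 2453152) = (657204 + 1428/(-828 - 21*7))/(-1388725) = (657204 + 1428/(-828 - 147))*(-1/1388725) = (657204 + 1428/(-975))*(-1/1388725) = (657204 + 1428*(-1/975))*(-1/1388725) = (657204 - 476/325)*(-1/1388725) = (213590824/325)*(-1/1388725) = -213590824/451335625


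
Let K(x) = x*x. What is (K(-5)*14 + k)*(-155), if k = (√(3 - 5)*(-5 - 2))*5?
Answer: -54250 + 5425*I*√2 ≈ -54250.0 + 7672.1*I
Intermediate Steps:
K(x) = x²
k = -35*I*√2 (k = (√(-2)*(-7))*5 = ((I*√2)*(-7))*5 = -7*I*√2*5 = -35*I*√2 ≈ -49.497*I)
(K(-5)*14 + k)*(-155) = ((-5)²*14 - 35*I*√2)*(-155) = (25*14 - 35*I*√2)*(-155) = (350 - 35*I*√2)*(-155) = -54250 + 5425*I*√2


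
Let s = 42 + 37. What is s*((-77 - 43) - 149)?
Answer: -21251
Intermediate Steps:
s = 79
s*((-77 - 43) - 149) = 79*((-77 - 43) - 149) = 79*(-120 - 149) = 79*(-269) = -21251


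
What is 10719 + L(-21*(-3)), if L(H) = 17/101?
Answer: 1082636/101 ≈ 10719.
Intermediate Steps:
L(H) = 17/101 (L(H) = 17*(1/101) = 17/101)
10719 + L(-21*(-3)) = 10719 + 17/101 = 1082636/101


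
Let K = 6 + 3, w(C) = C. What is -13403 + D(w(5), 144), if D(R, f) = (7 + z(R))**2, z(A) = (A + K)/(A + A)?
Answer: -333311/25 ≈ -13332.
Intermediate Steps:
K = 9
z(A) = (9 + A)/(2*A) (z(A) = (A + 9)/(A + A) = (9 + A)/((2*A)) = (9 + A)*(1/(2*A)) = (9 + A)/(2*A))
D(R, f) = (7 + (9 + R)/(2*R))**2
-13403 + D(w(5), 144) = -13403 + (9/4)*(3 + 5*5)**2/5**2 = -13403 + (9/4)*(1/25)*(3 + 25)**2 = -13403 + (9/4)*(1/25)*28**2 = -13403 + (9/4)*(1/25)*784 = -13403 + 1764/25 = -333311/25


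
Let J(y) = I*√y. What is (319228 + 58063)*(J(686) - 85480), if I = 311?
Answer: -32250834680 + 821362507*√14 ≈ -2.9178e+10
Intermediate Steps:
J(y) = 311*√y
(319228 + 58063)*(J(686) - 85480) = (319228 + 58063)*(311*√686 - 85480) = 377291*(311*(7*√14) - 85480) = 377291*(2177*√14 - 85480) = 377291*(-85480 + 2177*√14) = -32250834680 + 821362507*√14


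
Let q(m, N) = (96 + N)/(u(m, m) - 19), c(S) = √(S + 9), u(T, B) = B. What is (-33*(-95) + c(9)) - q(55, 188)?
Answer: 28144/9 + 3*√2 ≈ 3131.4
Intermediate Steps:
c(S) = √(9 + S)
q(m, N) = (96 + N)/(-19 + m) (q(m, N) = (96 + N)/(m - 19) = (96 + N)/(-19 + m))
(-33*(-95) + c(9)) - q(55, 188) = (-33*(-95) + √(9 + 9)) - (96 + 188)/(-19 + 55) = (3135 + √18) - 284/36 = (3135 + 3*√2) - 284/36 = (3135 + 3*√2) - 1*71/9 = (3135 + 3*√2) - 71/9 = 28144/9 + 3*√2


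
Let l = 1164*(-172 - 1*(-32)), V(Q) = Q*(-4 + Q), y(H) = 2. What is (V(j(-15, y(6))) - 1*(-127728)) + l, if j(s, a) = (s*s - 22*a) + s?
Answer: -8340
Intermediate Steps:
j(s, a) = s + s² - 22*a (j(s, a) = (s² - 22*a) + s = s + s² - 22*a)
l = -162960 (l = 1164*(-172 + 32) = 1164*(-140) = -162960)
(V(j(-15, y(6))) - 1*(-127728)) + l = ((-15 + (-15)² - 22*2)*(-4 + (-15 + (-15)² - 22*2)) - 1*(-127728)) - 162960 = ((-15 + 225 - 44)*(-4 + (-15 + 225 - 44)) + 127728) - 162960 = (166*(-4 + 166) + 127728) - 162960 = (166*162 + 127728) - 162960 = (26892 + 127728) - 162960 = 154620 - 162960 = -8340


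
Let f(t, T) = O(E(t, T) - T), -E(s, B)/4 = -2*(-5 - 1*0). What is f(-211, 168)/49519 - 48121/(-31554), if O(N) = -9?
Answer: 2382619813/1562522526 ≈ 1.5249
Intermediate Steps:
E(s, B) = -40 (E(s, B) = -(-8)*(-5 - 1*0) = -(-8)*(-5 + 0) = -(-8)*(-5) = -4*10 = -40)
f(t, T) = -9
f(-211, 168)/49519 - 48121/(-31554) = -9/49519 - 48121/(-31554) = -9*1/49519 - 48121*(-1/31554) = -9/49519 + 48121/31554 = 2382619813/1562522526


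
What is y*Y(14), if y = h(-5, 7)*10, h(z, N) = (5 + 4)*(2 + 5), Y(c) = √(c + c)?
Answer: 1260*√7 ≈ 3333.6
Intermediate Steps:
Y(c) = √2*√c (Y(c) = √(2*c) = √2*√c)
h(z, N) = 63 (h(z, N) = 9*7 = 63)
y = 630 (y = 63*10 = 630)
y*Y(14) = 630*(√2*√14) = 630*(2*√7) = 1260*√7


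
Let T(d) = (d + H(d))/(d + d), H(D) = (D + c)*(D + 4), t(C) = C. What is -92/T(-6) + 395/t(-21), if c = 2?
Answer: 11197/21 ≈ 533.19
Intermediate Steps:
H(D) = (2 + D)*(4 + D) (H(D) = (D + 2)*(D + 4) = (2 + D)*(4 + D))
T(d) = (8 + d² + 7*d)/(2*d) (T(d) = (d + (8 + d² + 6*d))/(d + d) = (8 + d² + 7*d)/((2*d)) = (8 + d² + 7*d)*(1/(2*d)) = (8 + d² + 7*d)/(2*d))
-92/T(-6) + 395/t(-21) = -92/(7/2 + (½)*(-6) + 4/(-6)) + 395/(-21) = -92/(7/2 - 3 + 4*(-⅙)) + 395*(-1/21) = -92/(7/2 - 3 - ⅔) - 395/21 = -92/(-⅙) - 395/21 = -92*(-6) - 395/21 = 552 - 395/21 = 11197/21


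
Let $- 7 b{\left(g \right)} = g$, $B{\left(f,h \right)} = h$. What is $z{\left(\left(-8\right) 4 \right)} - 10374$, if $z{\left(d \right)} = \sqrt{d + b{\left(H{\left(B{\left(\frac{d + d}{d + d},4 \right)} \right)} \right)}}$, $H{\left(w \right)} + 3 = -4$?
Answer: $-10374 + i \sqrt{31} \approx -10374.0 + 5.5678 i$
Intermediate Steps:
$H{\left(w \right)} = -7$ ($H{\left(w \right)} = -3 - 4 = -7$)
$b{\left(g \right)} = - \frac{g}{7}$
$z{\left(d \right)} = \sqrt{1 + d}$ ($z{\left(d \right)} = \sqrt{d - -1} = \sqrt{d + 1} = \sqrt{1 + d}$)
$z{\left(\left(-8\right) 4 \right)} - 10374 = \sqrt{1 - 32} - 10374 = \sqrt{-31} - 10374 = i \sqrt{31} - 10374 = -10374 + i \sqrt{31}$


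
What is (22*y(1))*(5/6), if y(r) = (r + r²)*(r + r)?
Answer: 220/3 ≈ 73.333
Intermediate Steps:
y(r) = 2*r*(r + r²) (y(r) = (r + r²)*(2*r) = 2*r*(r + r²))
(22*y(1))*(5/6) = (22*(2*1²*(1 + 1)))*(5/6) = (22*(2*1*2))*(5*(⅙)) = (22*4)*(⅚) = 88*(⅚) = 220/3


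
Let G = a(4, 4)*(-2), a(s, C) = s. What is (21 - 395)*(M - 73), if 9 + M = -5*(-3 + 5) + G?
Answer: 37400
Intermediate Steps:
G = -8 (G = 4*(-2) = -8)
M = -27 (M = -9 + (-5*(-3 + 5) - 8) = -9 + (-5*2 - 8) = -9 + (-10 - 8) = -9 - 18 = -27)
(21 - 395)*(M - 73) = (21 - 395)*(-27 - 73) = -374*(-100) = 37400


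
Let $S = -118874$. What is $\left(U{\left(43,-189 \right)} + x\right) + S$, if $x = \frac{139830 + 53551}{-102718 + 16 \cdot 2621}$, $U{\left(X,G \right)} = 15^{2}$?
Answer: $- \frac{7211916899}{60782} \approx -1.1865 \cdot 10^{5}$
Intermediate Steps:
$U{\left(X,G \right)} = 225$
$x = - \frac{193381}{60782}$ ($x = \frac{193381}{-102718 + 41936} = \frac{193381}{-60782} = 193381 \left(- \frac{1}{60782}\right) = - \frac{193381}{60782} \approx -3.1815$)
$\left(U{\left(43,-189 \right)} + x\right) + S = \left(225 - \frac{193381}{60782}\right) - 118874 = \frac{13482569}{60782} - 118874 = - \frac{7211916899}{60782}$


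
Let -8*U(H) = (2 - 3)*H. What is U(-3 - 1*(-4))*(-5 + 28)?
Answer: 23/8 ≈ 2.8750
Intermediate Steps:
U(H) = H/8 (U(H) = -(2 - 3)*H/8 = -(-1)*H/8 = H/8)
U(-3 - 1*(-4))*(-5 + 28) = ((-3 - 1*(-4))/8)*(-5 + 28) = ((-3 + 4)/8)*23 = ((⅛)*1)*23 = (⅛)*23 = 23/8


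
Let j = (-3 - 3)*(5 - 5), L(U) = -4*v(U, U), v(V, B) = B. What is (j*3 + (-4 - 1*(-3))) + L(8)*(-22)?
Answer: 703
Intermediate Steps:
L(U) = -4*U
j = 0 (j = -6*0 = 0)
(j*3 + (-4 - 1*(-3))) + L(8)*(-22) = (0*3 + (-4 - 1*(-3))) - 4*8*(-22) = (0 + (-4 + 3)) - 32*(-22) = (0 - 1) + 704 = -1 + 704 = 703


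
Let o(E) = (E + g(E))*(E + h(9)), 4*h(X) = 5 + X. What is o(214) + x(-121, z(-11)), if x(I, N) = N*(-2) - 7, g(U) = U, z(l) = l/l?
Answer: 93081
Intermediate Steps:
z(l) = 1
x(I, N) = -7 - 2*N (x(I, N) = -2*N - 7 = -7 - 2*N)
h(X) = 5/4 + X/4 (h(X) = (5 + X)/4 = 5/4 + X/4)
o(E) = 2*E*(7/2 + E) (o(E) = (E + E)*(E + (5/4 + (¼)*9)) = (2*E)*(E + (5/4 + 9/4)) = (2*E)*(E + 7/2) = (2*E)*(7/2 + E) = 2*E*(7/2 + E))
o(214) + x(-121, z(-11)) = 214*(7 + 2*214) + (-7 - 2*1) = 214*(7 + 428) + (-7 - 2) = 214*435 - 9 = 93090 - 9 = 93081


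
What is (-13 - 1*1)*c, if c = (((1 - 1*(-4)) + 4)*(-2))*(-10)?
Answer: -2520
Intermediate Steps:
c = 180 (c = (((1 + 4) + 4)*(-2))*(-10) = ((5 + 4)*(-2))*(-10) = (9*(-2))*(-10) = -18*(-10) = 180)
(-13 - 1*1)*c = (-13 - 1*1)*180 = (-13 - 1)*180 = -14*180 = -2520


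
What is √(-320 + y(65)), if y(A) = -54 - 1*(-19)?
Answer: I*√355 ≈ 18.841*I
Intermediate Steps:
y(A) = -35 (y(A) = -54 + 19 = -35)
√(-320 + y(65)) = √(-320 - 35) = √(-355) = I*√355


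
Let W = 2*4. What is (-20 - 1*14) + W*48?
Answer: 350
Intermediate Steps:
W = 8
(-20 - 1*14) + W*48 = (-20 - 1*14) + 8*48 = (-20 - 14) + 384 = -34 + 384 = 350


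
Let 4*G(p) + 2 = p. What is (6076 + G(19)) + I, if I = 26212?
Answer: 129169/4 ≈ 32292.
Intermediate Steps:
G(p) = -1/2 + p/4
(6076 + G(19)) + I = (6076 + (-1/2 + (1/4)*19)) + 26212 = (6076 + (-1/2 + 19/4)) + 26212 = (6076 + 17/4) + 26212 = 24321/4 + 26212 = 129169/4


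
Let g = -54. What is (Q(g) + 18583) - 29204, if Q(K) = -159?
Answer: -10780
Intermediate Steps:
(Q(g) + 18583) - 29204 = (-159 + 18583) - 29204 = 18424 - 29204 = -10780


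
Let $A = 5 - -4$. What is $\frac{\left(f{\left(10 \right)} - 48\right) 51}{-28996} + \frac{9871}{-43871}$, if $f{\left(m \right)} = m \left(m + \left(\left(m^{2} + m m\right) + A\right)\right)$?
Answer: $- \frac{2539387649}{636041758} \approx -3.9925$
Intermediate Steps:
$A = 9$ ($A = 5 + 4 = 9$)
$f{\left(m \right)} = m \left(9 + m + 2 m^{2}\right)$ ($f{\left(m \right)} = m \left(m + \left(\left(m^{2} + m m\right) + 9\right)\right) = m \left(m + \left(\left(m^{2} + m^{2}\right) + 9\right)\right) = m \left(m + \left(2 m^{2} + 9\right)\right) = m \left(m + \left(9 + 2 m^{2}\right)\right) = m \left(9 + m + 2 m^{2}\right)$)
$\frac{\left(f{\left(10 \right)} - 48\right) 51}{-28996} + \frac{9871}{-43871} = \frac{\left(10 \left(9 + 10 + 2 \cdot 10^{2}\right) - 48\right) 51}{-28996} + \frac{9871}{-43871} = \left(10 \left(9 + 10 + 2 \cdot 100\right) - 48\right) 51 \left(- \frac{1}{28996}\right) + 9871 \left(- \frac{1}{43871}\right) = \left(10 \left(9 + 10 + 200\right) - 48\right) 51 \left(- \frac{1}{28996}\right) - \frac{9871}{43871} = \left(10 \cdot 219 - 48\right) 51 \left(- \frac{1}{28996}\right) - \frac{9871}{43871} = \left(2190 - 48\right) 51 \left(- \frac{1}{28996}\right) - \frac{9871}{43871} = 2142 \cdot 51 \left(- \frac{1}{28996}\right) - \frac{9871}{43871} = 109242 \left(- \frac{1}{28996}\right) - \frac{9871}{43871} = - \frac{54621}{14498} - \frac{9871}{43871} = - \frac{2539387649}{636041758}$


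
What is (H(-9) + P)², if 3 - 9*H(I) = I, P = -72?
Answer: 44944/9 ≈ 4993.8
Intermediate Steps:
H(I) = ⅓ - I/9
(H(-9) + P)² = ((⅓ - ⅑*(-9)) - 72)² = ((⅓ + 1) - 72)² = (4/3 - 72)² = (-212/3)² = 44944/9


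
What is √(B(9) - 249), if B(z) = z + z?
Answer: I*√231 ≈ 15.199*I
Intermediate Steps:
B(z) = 2*z
√(B(9) - 249) = √(2*9 - 249) = √(18 - 249) = √(-231) = I*√231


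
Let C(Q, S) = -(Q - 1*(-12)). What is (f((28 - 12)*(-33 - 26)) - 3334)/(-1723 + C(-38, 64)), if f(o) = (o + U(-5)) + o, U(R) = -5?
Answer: 5227/1697 ≈ 3.0801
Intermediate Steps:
C(Q, S) = -12 - Q (C(Q, S) = -(Q + 12) = -(12 + Q) = -12 - Q)
f(o) = -5 + 2*o (f(o) = (o - 5) + o = (-5 + o) + o = -5 + 2*o)
(f((28 - 12)*(-33 - 26)) - 3334)/(-1723 + C(-38, 64)) = ((-5 + 2*((28 - 12)*(-33 - 26))) - 3334)/(-1723 + (-12 - 1*(-38))) = ((-5 + 2*(16*(-59))) - 3334)/(-1723 + (-12 + 38)) = ((-5 + 2*(-944)) - 3334)/(-1723 + 26) = ((-5 - 1888) - 3334)/(-1697) = (-1893 - 3334)*(-1/1697) = -5227*(-1/1697) = 5227/1697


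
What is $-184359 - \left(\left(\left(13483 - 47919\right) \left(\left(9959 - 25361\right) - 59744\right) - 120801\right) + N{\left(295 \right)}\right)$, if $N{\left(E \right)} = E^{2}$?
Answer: $-2587878239$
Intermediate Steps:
$-184359 - \left(\left(\left(13483 - 47919\right) \left(\left(9959 - 25361\right) - 59744\right) - 120801\right) + N{\left(295 \right)}\right) = -184359 - \left(\left(\left(13483 - 47919\right) \left(\left(9959 - 25361\right) - 59744\right) - 120801\right) + 295^{2}\right) = -184359 - \left(\left(- 34436 \left(-15402 - 59744\right) - 120801\right) + 87025\right) = -184359 - \left(\left(\left(-34436\right) \left(-75146\right) - 120801\right) + 87025\right) = -184359 - \left(\left(2587727656 - 120801\right) + 87025\right) = -184359 - \left(2587606855 + 87025\right) = -184359 - 2587693880 = -2587878239$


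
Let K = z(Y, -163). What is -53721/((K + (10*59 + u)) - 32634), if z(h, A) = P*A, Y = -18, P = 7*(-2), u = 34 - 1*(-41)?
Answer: 53721/29687 ≈ 1.8096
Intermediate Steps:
u = 75 (u = 34 + 41 = 75)
P = -14
z(h, A) = -14*A
K = 2282 (K = -14*(-163) = 2282)
-53721/((K + (10*59 + u)) - 32634) = -53721/((2282 + (10*59 + 75)) - 32634) = -53721/((2282 + (590 + 75)) - 32634) = -53721/((2282 + 665) - 32634) = -53721/(2947 - 32634) = -53721/(-29687) = -53721*(-1/29687) = 53721/29687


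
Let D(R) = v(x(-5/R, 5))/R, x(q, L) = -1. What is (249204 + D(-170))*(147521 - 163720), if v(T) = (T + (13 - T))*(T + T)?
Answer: -343132936247/85 ≈ -4.0369e+9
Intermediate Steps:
v(T) = 26*T (v(T) = 13*(2*T) = 26*T)
D(R) = -26/R (D(R) = (26*(-1))/R = -26/R)
(249204 + D(-170))*(147521 - 163720) = (249204 - 26/(-170))*(147521 - 163720) = (249204 - 26*(-1/170))*(-16199) = (249204 + 13/85)*(-16199) = (21182353/85)*(-16199) = -343132936247/85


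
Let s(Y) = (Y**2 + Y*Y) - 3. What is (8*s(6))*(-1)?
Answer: -552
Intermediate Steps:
s(Y) = -3 + 2*Y**2 (s(Y) = (Y**2 + Y**2) - 3 = 2*Y**2 - 3 = -3 + 2*Y**2)
(8*s(6))*(-1) = (8*(-3 + 2*6**2))*(-1) = (8*(-3 + 2*36))*(-1) = (8*(-3 + 72))*(-1) = (8*69)*(-1) = 552*(-1) = -552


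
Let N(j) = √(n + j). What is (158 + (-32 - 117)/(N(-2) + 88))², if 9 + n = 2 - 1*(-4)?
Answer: 5*(-37815041*I + 869316*√5)/(-7739*I + 176*√5) ≈ 24432.0 + 13.441*I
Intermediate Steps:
n = -3 (n = -9 + (2 - 1*(-4)) = -9 + (2 + 4) = -9 + 6 = -3)
N(j) = √(-3 + j)
(158 + (-32 - 117)/(N(-2) + 88))² = (158 + (-32 - 117)/(√(-3 - 2) + 88))² = (158 - 149/(√(-5) + 88))² = (158 - 149/(I*√5 + 88))² = (158 - 149/(88 + I*√5))²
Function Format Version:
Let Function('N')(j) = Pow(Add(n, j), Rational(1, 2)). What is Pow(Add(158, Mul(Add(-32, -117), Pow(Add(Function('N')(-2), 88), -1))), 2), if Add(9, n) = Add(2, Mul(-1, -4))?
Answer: Mul(5, Pow(Add(Mul(-7739, I), Mul(176, Pow(5, Rational(1, 2)))), -1), Add(Mul(-37815041, I), Mul(869316, Pow(5, Rational(1, 2))))) ≈ Add(24432., Mul(13.441, I))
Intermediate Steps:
n = -3 (n = Add(-9, Add(2, Mul(-1, -4))) = Add(-9, Add(2, 4)) = Add(-9, 6) = -3)
Function('N')(j) = Pow(Add(-3, j), Rational(1, 2))
Pow(Add(158, Mul(Add(-32, -117), Pow(Add(Function('N')(-2), 88), -1))), 2) = Pow(Add(158, Mul(Add(-32, -117), Pow(Add(Pow(Add(-3, -2), Rational(1, 2)), 88), -1))), 2) = Pow(Add(158, Mul(-149, Pow(Add(Pow(-5, Rational(1, 2)), 88), -1))), 2) = Pow(Add(158, Mul(-149, Pow(Add(Mul(I, Pow(5, Rational(1, 2))), 88), -1))), 2) = Pow(Add(158, Mul(-149, Pow(Add(88, Mul(I, Pow(5, Rational(1, 2)))), -1))), 2)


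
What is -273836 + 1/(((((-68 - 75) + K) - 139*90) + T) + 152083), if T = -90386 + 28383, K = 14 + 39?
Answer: -21216813279/77480 ≈ -2.7384e+5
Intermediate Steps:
K = 53
T = -62003
-273836 + 1/(((((-68 - 75) + K) - 139*90) + T) + 152083) = -273836 + 1/(((((-68 - 75) + 53) - 139*90) - 62003) + 152083) = -273836 + 1/((((-143 + 53) - 12510) - 62003) + 152083) = -273836 + 1/(((-90 - 12510) - 62003) + 152083) = -273836 + 1/((-12600 - 62003) + 152083) = -273836 + 1/(-74603 + 152083) = -273836 + 1/77480 = -21216813279/77480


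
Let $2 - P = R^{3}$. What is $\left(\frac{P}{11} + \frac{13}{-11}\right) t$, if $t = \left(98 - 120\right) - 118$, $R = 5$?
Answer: $\frac{19040}{11} \approx 1730.9$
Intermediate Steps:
$P = -123$ ($P = 2 - 5^{3} = 2 - 125 = -123$)
$t = -140$ ($t = -22 - 118 = -140$)
$\left(\frac{P}{11} + \frac{13}{-11}\right) t = \left(- \frac{123}{11} + \frac{13}{-11}\right) \left(-140\right) = \left(\left(-123\right) \frac{1}{11} + 13 \left(- \frac{1}{11}\right)\right) \left(-140\right) = \left(- \frac{123}{11} - \frac{13}{11}\right) \left(-140\right) = \left(- \frac{136}{11}\right) \left(-140\right) = \frac{19040}{11}$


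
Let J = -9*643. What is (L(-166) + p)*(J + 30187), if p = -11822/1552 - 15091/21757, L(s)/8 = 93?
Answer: 37883919353250/2110429 ≈ 1.7951e+7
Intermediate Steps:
J = -5787
L(s) = 744 (L(s) = 8*93 = 744)
p = -140316243/16883432 (p = -11822*1/1552 - 15091*1/21757 = -5911/776 - 15091/21757 = -140316243/16883432 ≈ -8.3109)
(L(-166) + p)*(J + 30187) = (744 - 140316243/16883432)*(-5787 + 30187) = (12420957165/16883432)*24400 = 37883919353250/2110429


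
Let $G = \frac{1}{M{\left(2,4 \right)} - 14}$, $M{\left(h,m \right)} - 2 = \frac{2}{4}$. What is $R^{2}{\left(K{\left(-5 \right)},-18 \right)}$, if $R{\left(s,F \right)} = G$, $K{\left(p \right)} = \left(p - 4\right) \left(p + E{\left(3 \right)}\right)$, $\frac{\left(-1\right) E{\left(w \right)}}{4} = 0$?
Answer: $\frac{4}{529} \approx 0.0075614$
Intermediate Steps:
$M{\left(h,m \right)} = \frac{5}{2}$ ($M{\left(h,m \right)} = 2 + \frac{2}{4} = 2 + 2 \cdot \frac{1}{4} = 2 + \frac{1}{2} = \frac{5}{2}$)
$E{\left(w \right)} = 0$ ($E{\left(w \right)} = \left(-4\right) 0 = 0$)
$K{\left(p \right)} = p \left(-4 + p\right)$ ($K{\left(p \right)} = \left(p - 4\right) \left(p + 0\right) = \left(-4 + p\right) p = p \left(-4 + p\right)$)
$G = - \frac{2}{23}$ ($G = \frac{1}{\frac{5}{2} - 14} = \frac{1}{- \frac{23}{2}} = - \frac{2}{23} \approx -0.086957$)
$R{\left(s,F \right)} = - \frac{2}{23}$
$R^{2}{\left(K{\left(-5 \right)},-18 \right)} = \left(- \frac{2}{23}\right)^{2} = \frac{4}{529}$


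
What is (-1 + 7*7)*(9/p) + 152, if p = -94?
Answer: 6928/47 ≈ 147.40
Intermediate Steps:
(-1 + 7*7)*(9/p) + 152 = (-1 + 7*7)*(9/(-94)) + 152 = (-1 + 49)*(9*(-1/94)) + 152 = 48*(-9/94) + 152 = -216/47 + 152 = 6928/47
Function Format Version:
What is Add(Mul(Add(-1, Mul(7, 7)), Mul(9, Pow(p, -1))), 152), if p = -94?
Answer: Rational(6928, 47) ≈ 147.40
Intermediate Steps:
Add(Mul(Add(-1, Mul(7, 7)), Mul(9, Pow(p, -1))), 152) = Add(Mul(Add(-1, Mul(7, 7)), Mul(9, Pow(-94, -1))), 152) = Add(Mul(Add(-1, 49), Mul(9, Rational(-1, 94))), 152) = Add(Mul(48, Rational(-9, 94)), 152) = Add(Rational(-216, 47), 152) = Rational(6928, 47)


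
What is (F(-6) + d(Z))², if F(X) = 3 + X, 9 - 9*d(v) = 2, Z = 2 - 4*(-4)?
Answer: 400/81 ≈ 4.9383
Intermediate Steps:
Z = 18 (Z = 2 + 16 = 18)
d(v) = 7/9 (d(v) = 1 - ⅑*2 = 1 - 2/9 = 7/9)
(F(-6) + d(Z))² = ((3 - 6) + 7/9)² = (-3 + 7/9)² = (-20/9)² = 400/81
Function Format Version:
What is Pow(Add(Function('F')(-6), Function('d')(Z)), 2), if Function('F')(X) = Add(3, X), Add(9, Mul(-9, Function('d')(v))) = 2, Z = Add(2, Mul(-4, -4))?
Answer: Rational(400, 81) ≈ 4.9383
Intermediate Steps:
Z = 18 (Z = Add(2, 16) = 18)
Function('d')(v) = Rational(7, 9) (Function('d')(v) = Add(1, Mul(Rational(-1, 9), 2)) = Add(1, Rational(-2, 9)) = Rational(7, 9))
Pow(Add(Function('F')(-6), Function('d')(Z)), 2) = Pow(Add(Add(3, -6), Rational(7, 9)), 2) = Pow(Add(-3, Rational(7, 9)), 2) = Pow(Rational(-20, 9), 2) = Rational(400, 81)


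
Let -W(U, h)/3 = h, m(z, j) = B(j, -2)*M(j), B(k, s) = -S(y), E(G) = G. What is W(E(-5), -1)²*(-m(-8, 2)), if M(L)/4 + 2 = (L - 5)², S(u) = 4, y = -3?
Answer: 1008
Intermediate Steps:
B(k, s) = -4 (B(k, s) = -1*4 = -4)
M(L) = -8 + 4*(-5 + L)² (M(L) = -8 + 4*(L - 5)² = -8 + 4*(-5 + L)²)
m(z, j) = 32 - 16*(-5 + j)² (m(z, j) = -4*(-8 + 4*(-5 + j)²) = 32 - 16*(-5 + j)²)
W(U, h) = -3*h
W(E(-5), -1)²*(-m(-8, 2)) = (-3*(-1))²*(-(32 - 16*(-5 + 2)²)) = 3²*(-(32 - 16*(-3)²)) = 9*(-(32 - 16*9)) = 9*(-(32 - 144)) = 9*(-1*(-112)) = 9*112 = 1008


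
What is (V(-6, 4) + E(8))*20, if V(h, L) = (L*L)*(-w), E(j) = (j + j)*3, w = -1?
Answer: 1280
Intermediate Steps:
E(j) = 6*j (E(j) = (2*j)*3 = 6*j)
V(h, L) = L² (V(h, L) = (L*L)*(-1*(-1)) = L²*1 = L²)
(V(-6, 4) + E(8))*20 = (4² + 6*8)*20 = (16 + 48)*20 = 64*20 = 1280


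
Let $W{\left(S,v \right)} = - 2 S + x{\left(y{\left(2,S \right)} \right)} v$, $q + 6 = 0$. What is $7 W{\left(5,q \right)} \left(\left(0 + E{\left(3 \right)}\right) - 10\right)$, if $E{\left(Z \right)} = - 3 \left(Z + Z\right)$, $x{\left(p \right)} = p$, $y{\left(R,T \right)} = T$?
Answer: $7840$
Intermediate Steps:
$q = -6$ ($q = -6 + 0 = -6$)
$E{\left(Z \right)} = - 6 Z$ ($E{\left(Z \right)} = - 3 \cdot 2 Z = - 6 Z$)
$W{\left(S,v \right)} = - 2 S + S v$
$7 W{\left(5,q \right)} \left(\left(0 + E{\left(3 \right)}\right) - 10\right) = 7 \cdot 5 \left(-2 - 6\right) \left(\left(0 - 18\right) - 10\right) = 7 \cdot 5 \left(-8\right) \left(\left(0 - 18\right) - 10\right) = 7 \left(-40\right) \left(-18 - 10\right) = \left(-280\right) \left(-28\right) = 7840$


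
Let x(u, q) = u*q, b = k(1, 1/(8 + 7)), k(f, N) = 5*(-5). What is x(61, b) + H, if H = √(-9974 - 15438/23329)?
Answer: -1525 + 2*I*√1357158066209/23329 ≈ -1525.0 + 99.873*I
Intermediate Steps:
k(f, N) = -25
b = -25
x(u, q) = q*u
H = 2*I*√1357158066209/23329 (H = √(-9974 - 15438*1/23329) = √(-9974 - 15438/23329) = √(-232698884/23329) = 2*I*√1357158066209/23329 ≈ 99.873*I)
x(61, b) + H = -25*61 + 2*I*√1357158066209/23329 = -1525 + 2*I*√1357158066209/23329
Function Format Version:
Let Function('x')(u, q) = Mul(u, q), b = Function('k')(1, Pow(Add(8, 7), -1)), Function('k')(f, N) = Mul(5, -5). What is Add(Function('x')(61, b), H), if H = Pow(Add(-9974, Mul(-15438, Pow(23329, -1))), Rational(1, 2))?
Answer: Add(-1525, Mul(Rational(2, 23329), I, Pow(1357158066209, Rational(1, 2)))) ≈ Add(-1525.0, Mul(99.873, I))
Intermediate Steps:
Function('k')(f, N) = -25
b = -25
Function('x')(u, q) = Mul(q, u)
H = Mul(Rational(2, 23329), I, Pow(1357158066209, Rational(1, 2))) (H = Pow(Add(-9974, Mul(-15438, Rational(1, 23329))), Rational(1, 2)) = Pow(Add(-9974, Rational(-15438, 23329)), Rational(1, 2)) = Pow(Rational(-232698884, 23329), Rational(1, 2)) = Mul(Rational(2, 23329), I, Pow(1357158066209, Rational(1, 2))) ≈ Mul(99.873, I))
Add(Function('x')(61, b), H) = Add(Mul(-25, 61), Mul(Rational(2, 23329), I, Pow(1357158066209, Rational(1, 2)))) = Add(-1525, Mul(Rational(2, 23329), I, Pow(1357158066209, Rational(1, 2))))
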